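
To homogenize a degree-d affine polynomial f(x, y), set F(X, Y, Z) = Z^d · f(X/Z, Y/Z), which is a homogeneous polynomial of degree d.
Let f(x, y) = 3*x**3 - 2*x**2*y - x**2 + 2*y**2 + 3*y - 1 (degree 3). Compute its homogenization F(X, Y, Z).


F(X, Y, Z) = 3*X**3 - 2*X**2*Y - X**2*Z + 2*Y**2*Z + 3*Y*Z**2 - Z**3

deg(f) = 3.
Substitute x = X/Z, y = Y/Z into f, then multiply by Z^3.
  monomial 3·x^3·y^0 ↦ 3·X^3·Y^0·Z^0.
  monomial -2·x^2·y^1 ↦ -2·X^2·Y^1·Z^0.
  monomial -1·x^2·y^0 ↦ -1·X^2·Y^0·Z^1.
  monomial 2·x^0·y^2 ↦ 2·X^0·Y^2·Z^1.
  monomial 3·x^0·y^1 ↦ 3·X^0·Y^1·Z^2.
  monomial -1·x^0·y^0 ↦ -1·X^0·Y^0·Z^3.
Collecting: F(X, Y, Z) = 3*X**3 - 2*X**2*Y - X**2*Z + 2*Y**2*Z + 3*Y*Z**2 - Z**3.


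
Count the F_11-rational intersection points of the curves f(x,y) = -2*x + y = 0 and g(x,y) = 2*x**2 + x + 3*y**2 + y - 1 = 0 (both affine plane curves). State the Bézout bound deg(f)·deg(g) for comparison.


Common zeros: ∅; count = 0; Bézout bound = 2.

deg(f) = 1, deg(g) = 2, so Bézout bound = 2.
Scan x ∈ F_11. For each x, list the y ∈ F_11 with f(x, y) ≡ 0 and those with g(x, y) ≡ 0 (mod 11); the common zeros in that column are the intersection.
  x = 0: f ≡ 0 at y ∈ {0}; g ≡ 0 at y ∈ ∅; common: ∅.
  x = 1: f ≡ 0 at y ∈ {2}; g ≡ 0 at y ∈ ∅; common: ∅.
  x = 2: f ≡ 0 at y ∈ {4}; g ≡ 0 at y ∈ {8, 10}; common: ∅.
  x = 3: f ≡ 0 at y ∈ {6}; g ≡ 0 at y ∈ {8, 10}; common: ∅.
  x = 4: f ≡ 0 at y ∈ {8}; g ≡ 0 at y ∈ ∅; common: ∅.
  x = 5: f ≡ 0 at y ∈ {10}; g ≡ 0 at y ∈ ∅; common: ∅.
  x = 6: f ≡ 0 at y ∈ {1}; g ≡ 0 at y ∈ {0, 7}; common: ∅.
  x = 7: f ≡ 0 at y ∈ {3}; g ≡ 0 at y ∈ ∅; common: ∅.
  x = 8: f ≡ 0 at y ∈ {5}; g ≡ 0 at y ∈ {3, 4}; common: ∅.
  x = 9: f ≡ 0 at y ∈ {7}; g ≡ 0 at y ∈ ∅; common: ∅.
  x = 10: f ≡ 0 at y ∈ {9}; g ≡ 0 at y ∈ {0, 7}; common: ∅.
Collecting: common zeros = ∅, so the count is 0.
Comparison with the Bézout bound: 0 ≤ 2 = deg(f)·deg(g), as expected for curves with no common component (the affine F_11-count falls short of the bound because intersections may lie at infinity, over extension fields, or carry multiplicity).


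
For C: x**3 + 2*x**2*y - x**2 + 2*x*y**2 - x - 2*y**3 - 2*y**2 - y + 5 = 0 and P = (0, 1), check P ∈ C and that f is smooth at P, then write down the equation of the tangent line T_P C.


Tangent line at P: x - 11*y + 11 = 0.

Step 1: f(0, 1) = 0, so P lies on C.
Step 2: partial derivatives
  f_x(x, y) = 3*x**2 + 4*x*y - 2*x + 2*y**2 - 1, f_y(x, y) = 2*x**2 + 4*x*y - 6*y**2 - 4*y - 1.
  f_x(P) = 1, f_y(P) = -11 (gradient nonzero, so P is smooth).
Step 3: tangent line at P: 1·(x − 0) + -11·(y − 1) = 0.
Expanding: x - 11*y + 11 = 0.


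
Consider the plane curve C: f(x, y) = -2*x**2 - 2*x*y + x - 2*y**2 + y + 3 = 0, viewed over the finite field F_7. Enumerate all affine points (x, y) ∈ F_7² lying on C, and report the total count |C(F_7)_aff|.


Affine F_7-points: {(0, 5), (0, 6), (5, 0), (5, 6), (6, 0), (6, 5)}; count = 6.

For each of the 49 pairs (x, y) ∈ F_7², evaluate f(x, y) mod 7. Record the zeros.
  x = 0: [0↦3, 1↦2, 2↦4, 3↦2, 4↦3, 5↦0, 6↦0]  zeros at y ∈ {5, 6}
  x = 1: [0↦2, 1↦6, 2↦6, 3↦2, 4↦1, 5↦3, 6↦1]  zeros at y ∈ ∅
  x = 2: [0↦4, 1↦6, 2↦4, 3↦5, 4↦2, 5↦2, 6↦5]  zeros at y ∈ ∅
  x = 3: [0↦2, 1↦2, 2↦5, 3↦4, 4↦6, 5↦4, 6↦5]  zeros at y ∈ ∅
  x = 4: [0↦3, 1↦1, 2↦2, 3↦6, 4↦6, 5↦2, 6↦1]  zeros at y ∈ ∅
  x = 5: [0↦0, 1↦3, 2↦2, 3↦4, 4↦2, 5↦3, 6↦0]  zeros at y ∈ {0, 6}
  x = 6: [0↦0, 1↦1, 2↦5, 3↦5, 4↦1, 5↦0, 6↦2]  zeros at y ∈ {0, 5}
Collecting zeros: affine points = {(0, 5), (0, 6), (5, 0), (5, 6), (6, 0), (6, 5)}.
Total count |C(F_7)_aff| = 6.


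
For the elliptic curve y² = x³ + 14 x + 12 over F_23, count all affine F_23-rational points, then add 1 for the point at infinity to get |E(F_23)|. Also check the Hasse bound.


Affine points = {(0, 9), (0, 14), (1, 2), (1, 21), (2, 5), (2, 18), (3, 9), (3, 14), (5, 0), (6, 6), (6, 17), (7, 4), (7, 19), (9, 4), (9, 19), (10, 5), (10, 18), (11, 5), (11, 18), (14, 10), (14, 13), (15, 3), (15, 20), (16, 10), (16, 13), (18, 1), (18, 22), (20, 9), (20, 14)}; affine count = 29; |E(F_23)| = 30.

Discriminant check: Δ ∝ 4a³ + 27b² = 4·14³ + 27·12² = 4·2744 + 27·144 ≡ 6 (mod 23). Nonzero ⇒ E is nonsingular.
For each x ∈ F_23, compute rhs = x³ + 14·x + 12 mod 23, then count y ∈ F_23 with y² ≡ rhs.
  x = 0: rhs = 12, matching y values: 9, 14 (2 points).
  x = 1: rhs = 4, matching y values: 2, 21 (2 points).
  x = 2: rhs = 2, matching y values: 5, 18 (2 points).
  x = 3: rhs = 12, matching y values: 9, 14 (2 points).
  x = 4: rhs = 17, matching y values: none (0 points).
  x = 5: rhs = 0, matching y values: 0 (1 points).
  x = 6: rhs = 13, matching y values: 6, 17 (2 points).
  x = 7: rhs = 16, matching y values: 4, 19 (2 points).
  x = 8: rhs = 15, matching y values: none (0 points).
  x = 9: rhs = 16, matching y values: 4, 19 (2 points).
  x = 10: rhs = 2, matching y values: 5, 18 (2 points).
  x = 11: rhs = 2, matching y values: 5, 18 (2 points).
  x = 12: rhs = 22, matching y values: none (0 points).
  x = 13: rhs = 22, matching y values: none (0 points).
  x = 14: rhs = 8, matching y values: 10, 13 (2 points).
  x = 15: rhs = 9, matching y values: 3, 20 (2 points).
  x = 16: rhs = 8, matching y values: 10, 13 (2 points).
  x = 17: rhs = 11, matching y values: none (0 points).
  x = 18: rhs = 1, matching y values: 1, 22 (2 points).
  x = 19: rhs = 7, matching y values: none (0 points).
  x = 20: rhs = 12, matching y values: 9, 14 (2 points).
  x = 21: rhs = 22, matching y values: none (0 points).
  x = 22: rhs = 20, matching y values: none (0 points).
Total affine count: 29.
Full point count |E(F_23)| = 29 + 1 = 30.
Hasse bound: |30 − (23+1)| = |6| = 6 ≤ 2√23 ≈ 9.5917 ✓.


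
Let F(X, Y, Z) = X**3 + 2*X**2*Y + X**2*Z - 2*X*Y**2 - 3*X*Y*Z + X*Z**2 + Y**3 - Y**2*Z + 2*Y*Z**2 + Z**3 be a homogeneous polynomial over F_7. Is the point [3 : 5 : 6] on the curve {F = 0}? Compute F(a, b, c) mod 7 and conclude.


F(3,5,6) ≡ 4 (mod 7); P is NOT on the curve.

Evaluate F(3, 5, 6) term-by-term (mod 7).
  X**3 ↦ 1·27·1·1 = 27
  2*X**2*Y ↦ 2·9·5·1 = 90
  X**2*Z ↦ 1·9·1·6 = 54
  -2*X*Y**2 ↦ -2·3·25·1 = -150
  -3*X*Y*Z ↦ -3·3·5·6 = -270
  X*Z**2 ↦ 1·3·1·36 = 108
  Y**3 ↦ 1·1·125·1 = 125
  -Y**2*Z ↦ -1·1·25·6 = -150
  2*Y*Z**2 ↦ 2·1·5·36 = 360
  Z**3 ↦ 1·1·1·216 = 216
Sum: F(3, 5, 6) = (27) + (90) + (54) + (-150) + (-270) + (108) + (125) + (-150) + (360) + (216) = 410.
Reducing mod 7: 410 ≡ 4 (mod 7).
Since F(a, b, c) ≡ 4 ≠ 0 (mod 7), P does NOT lie on the curve.


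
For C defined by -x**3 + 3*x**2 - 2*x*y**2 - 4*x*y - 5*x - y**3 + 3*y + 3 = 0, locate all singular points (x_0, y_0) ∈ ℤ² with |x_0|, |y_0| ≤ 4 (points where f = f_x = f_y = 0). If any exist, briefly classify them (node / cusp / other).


Singular points: {(1, -1)}; classification: cusp.

Compute partial derivatives:
  f_x = -3*x**2 + 6*x - 2*y**2 - 4*y - 5.
  f_y = -4*x*y - 4*x - 3*y**2 + 3.
Scan x_0 ∈ {−4, ..., 4}. For each x_0, f_y(x_0, y) is a polynomial in y; find its integer roots y ∈ {−4, ..., 4}, then test f_x and f at those candidates.
  x = -4: f_y(-4, y) = -3*y**2 + 16*y + 19; vanishes at y ∈ {-1}. (-4, -1): f_x = -75 ≠ 0.
  x = -3: f_y(-3, y) = -3*y**2 + 12*y + 15; vanishes at y ∈ {-1}. (-3, -1): f_x = -48 ≠ 0.
  x = -2: f_y(-2, y) = -3*y**2 + 8*y + 11; vanishes at y ∈ {-1}. (-2, -1): f_x = -27 ≠ 0.
  x = -1: f_y(-1, y) = -3*y**2 + 4*y + 7; vanishes at y ∈ {-1}. (-1, -1): f_x = -12 ≠ 0.
  x = 0: f_y(0, y) = 3 - 3*y**2; vanishes at y ∈ {-1, 1}. (0, -1): f_x = -3 ≠ 0; (0, 1): f_x = -11 ≠ 0.
  x = 1: f_y(1, y) = -3*y**2 - 4*y - 1; vanishes at y ∈ {-1}. (1, -1): f_x = 0, f = 0 — SINGULAR.
  x = 2: f_y(2, y) = -3*y**2 - 8*y - 5; vanishes at y ∈ {-1}. (2, -1): f_x = -3 ≠ 0.
  x = 3: f_y(3, y) = -3*y**2 - 12*y - 9; vanishes at y ∈ {-3, -1}. (3, -3): f_x = -20 ≠ 0; (3, -1): f_x = -12 ≠ 0.
  x = 4: f_y(4, y) = -3*y**2 - 16*y - 13; vanishes at y ∈ {-1}. (4, -1): f_x = -27 ≠ 0.
Only singular point on the grid: (1, -1).
Classify: substitute x = 1 + u, y = -1 + v and expand: f = -u**3 - 2*u*v**2 - v**3 + v**2.
No constant or linear terms (consistent with a singular point). Quadratic part: v**2. Cubic part: -u**3 - 2*u*v**2 - v**3.
The quadratic part v**2 is a perfect square, so there is a single (double) tangent line v = 0, i.e. y = -1. Restricting the cubic part to that line (v = 0) leaves -u**3 ≠ 0, so f is not divisible by v and the branch is v² ≈ u**3 to lowest order — this is a cusp.
Classification: cusp.


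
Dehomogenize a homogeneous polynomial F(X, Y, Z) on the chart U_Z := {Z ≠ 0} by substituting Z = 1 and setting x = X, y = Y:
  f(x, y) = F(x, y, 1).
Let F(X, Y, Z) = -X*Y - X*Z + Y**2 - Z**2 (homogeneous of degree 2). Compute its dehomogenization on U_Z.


f(x, y) = -x*y - x + y**2 - 1

On U_Z we set Z = 1. Each monomial c·X^i·Y^j·Z^k in F becomes c·x^i·y^j·1^k = c·x^i·y^j.
Substituting Z = 1: F(X, Y, 1) = -x*y - x + y**2 - 1.
Note: deg(f) ≤ deg(F) = 2; strict inequality happens when F is divisible by Z (lost terms).


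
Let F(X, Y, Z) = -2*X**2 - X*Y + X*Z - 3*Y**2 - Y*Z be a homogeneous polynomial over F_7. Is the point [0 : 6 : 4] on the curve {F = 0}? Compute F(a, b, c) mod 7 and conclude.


F(0,6,4) ≡ 1 (mod 7); P is NOT on the curve.

Evaluate F(0, 6, 4) term-by-term (mod 7).
  -2*X**2 ↦ -2·0·1·1 = 0
  -X*Y ↦ -1·0·6·1 = 0
  X*Z ↦ 1·0·1·4 = 0
  -3*Y**2 ↦ -3·1·36·1 = -108
  -Y*Z ↦ -1·1·6·4 = -24
Sum: F(0, 6, 4) = (0) + (0) + (0) + (-108) + (-24) = -132.
Reducing mod 7: -132 ≡ 1 (mod 7).
Since F(a, b, c) ≡ 1 ≠ 0 (mod 7), P does NOT lie on the curve.


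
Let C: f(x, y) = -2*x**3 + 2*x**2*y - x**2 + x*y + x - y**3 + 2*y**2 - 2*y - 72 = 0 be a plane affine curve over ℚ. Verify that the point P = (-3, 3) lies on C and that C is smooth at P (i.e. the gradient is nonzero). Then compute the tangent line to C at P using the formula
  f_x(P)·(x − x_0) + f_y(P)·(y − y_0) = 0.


Tangent line at P: -80*x - 2*y - 234 = 0.

Step 1: f(-3, 3) = 0, so P lies on C.
Step 2: partial derivatives
  f_x(x, y) = -6*x**2 + 4*x*y - 2*x + y + 1, f_y(x, y) = 2*x**2 + x - 3*y**2 + 4*y - 2.
  f_x(P) = -80, f_y(P) = -2 (gradient nonzero, so P is smooth).
Step 3: tangent line at P: -80·(x − -3) + -2·(y − 3) = 0.
Expanding: -80*x - 2*y - 234 = 0.


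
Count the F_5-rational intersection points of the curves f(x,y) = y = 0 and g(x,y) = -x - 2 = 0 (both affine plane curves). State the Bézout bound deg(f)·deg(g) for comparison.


Common zeros: {(3, 0)}; count = 1; Bézout bound = 1.

deg(f) = 1, deg(g) = 1, so Bézout bound = 1.
Scan x ∈ F_5. For each x, list the y ∈ F_5 with f(x, y) ≡ 0 and those with g(x, y) ≡ 0 (mod 5); the common zeros in that column are the intersection.
  x = 0: f ≡ 0 at y ∈ {0}; g ≡ 0 at y ∈ ∅; common: ∅.
  x = 1: f ≡ 0 at y ∈ {0}; g ≡ 0 at y ∈ ∅; common: ∅.
  x = 2: f ≡ 0 at y ∈ {0}; g ≡ 0 at y ∈ ∅; common: ∅.
  x = 3: f ≡ 0 at y ∈ {0}; g ≡ 0 at y ∈ {0, 1, 2, 3, 4}; common: {0}.
  x = 4: f ≡ 0 at y ∈ {0}; g ≡ 0 at y ∈ ∅; common: ∅.
Collecting: common zeros = {(3, 0)}, so the count is 1.
Comparison with the Bézout bound: 1 ≤ 1 = deg(f)·deg(g), as expected for curves with no common component (the bound is attained).


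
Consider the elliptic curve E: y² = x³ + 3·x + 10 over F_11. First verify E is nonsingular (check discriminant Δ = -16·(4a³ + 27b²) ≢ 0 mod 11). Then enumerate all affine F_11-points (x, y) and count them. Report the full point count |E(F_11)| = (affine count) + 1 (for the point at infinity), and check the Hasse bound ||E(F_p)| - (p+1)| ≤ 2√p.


Affine points = {(1, 5), (1, 6), (4, 3), (4, 8), (7, 0)}; affine count = 5; |E(F_11)| = 6.

Discriminant check: Δ ∝ 4a³ + 27b² = 4·3³ + 27·10² = 4·27 + 27·100 ≡ 3 (mod 11). Nonzero ⇒ E is nonsingular.
For each x ∈ F_11, compute rhs = x³ + 3·x + 10 mod 11, then count y ∈ F_11 with y² ≡ rhs.
  x = 0: rhs = 10, matching y values: none (0 points).
  x = 1: rhs = 3, matching y values: 5, 6 (2 points).
  x = 2: rhs = 2, matching y values: none (0 points).
  x = 3: rhs = 2, matching y values: none (0 points).
  x = 4: rhs = 9, matching y values: 3, 8 (2 points).
  x = 5: rhs = 7, matching y values: none (0 points).
  x = 6: rhs = 2, matching y values: none (0 points).
  x = 7: rhs = 0, matching y values: 0 (1 points).
  x = 8: rhs = 7, matching y values: none (0 points).
  x = 9: rhs = 7, matching y values: none (0 points).
  x = 10: rhs = 6, matching y values: none (0 points).
Total affine count: 5.
Full point count |E(F_11)| = 5 + 1 = 6.
Hasse bound: |6 − (11+1)| = |-6| = 6 ≤ 2√11 ≈ 6.6332 ✓.


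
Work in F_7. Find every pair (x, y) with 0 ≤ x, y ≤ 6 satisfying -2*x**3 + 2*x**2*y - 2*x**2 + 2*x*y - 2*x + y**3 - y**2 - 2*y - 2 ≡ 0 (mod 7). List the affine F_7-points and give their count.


Affine F_7-points: {(1, 2), (2, 6), (3, 4), (4, 6), (6, 0), (6, 2), (6, 6)}; count = 7.

For each of the 49 pairs (x, y) ∈ F_7², evaluate f(x, y) mod 7. Record the zeros.
  x = 0: [0↦5, 1↦3, 2↦5, 3↦3, 4↦3, 5↦4, 6↦5]  zeros at y ∈ ∅
  x = 1: [0↦6, 1↦1, 2↦0, 3↦2, 4↦6, 5↦4, 6↦2]  zeros at y ∈ {2}
  x = 2: [0↦5, 1↦1, 2↦1, 3↦4, 4↦2, 5↦1, 6↦0]  zeros at y ∈ {6}
  x = 3: [0↦4, 1↦5, 2↦3, 3↦4, 4↦0, 5↦4, 6↦1]  zeros at y ∈ {4}
  x = 4: [0↦5, 1↦1, 2↦1, 3↦4, 4↦2, 5↦1, 6↦0]  zeros at y ∈ {6}
  x = 5: [0↦3, 1↦5, 2↦4, 3↦6, 4↦3, 5↦1, 6↦6]  zeros at y ∈ ∅
  x = 6: [0↦0, 1↦5, 2↦0, 3↦5, 4↦5, 5↦6, 6↦0]  zeros at y ∈ {0, 2, 6}
Collecting zeros: affine points = {(1, 2), (2, 6), (3, 4), (4, 6), (6, 0), (6, 2), (6, 6)}.
Total count |C(F_7)_aff| = 7.


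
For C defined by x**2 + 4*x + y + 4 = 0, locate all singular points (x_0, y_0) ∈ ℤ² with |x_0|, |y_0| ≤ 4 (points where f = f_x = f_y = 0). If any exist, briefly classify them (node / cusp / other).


No singular points in the scanned grid; C is smooth there.

Compute partial derivatives:
  f_x = 2*x + 4.
  f_y = 1.
f_y = 1 is a nonzero constant, so f_y never vanishes: no point (x, y) can satisfy f = f_x = f_y = 0. In particular no (x, y) ∈ {−4, ..., 4}² is singular; the curve is smooth.


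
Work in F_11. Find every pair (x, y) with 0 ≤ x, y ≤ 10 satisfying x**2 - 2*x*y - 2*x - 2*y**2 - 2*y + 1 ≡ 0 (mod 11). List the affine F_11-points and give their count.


Affine F_11-points: {(0, 2), (0, 8), (1, 0), (1, 9), (2, 4), (6, 2), (7, 6), (7, 8), (8, 4), (8, 9)}; count = 10.

For each of the 121 pairs (x, y) ∈ F_11², evaluate f(x, y) mod 11. Record the zeros.
  x = 0: [0↦1, 1↦8, 2↦0, 3↦10, 4↦5, 5↦7, 6↦5, 7↦10, 8↦0, 9↦8, 10↦1]  zeros at y ∈ {2, 8}
  x = 1: [0↦0, 1↦5, 2↦6, 3↦3, 4↦7, 5↦7, 6↦3, 7↦6, 8↦5, 9↦0, 10↦2]  zeros at y ∈ {0, 9}
  x = 2: [0↦1, 1↦4, 2↦3, 3↦9, 4↦0, 5↦9, 6↦3, 7↦4, 8↦1, 9↦5, 10↦5]  zeros at y ∈ {4}
  x = 3: [0↦4, 1↦5, 2↦2, 3↦6, 4↦6, 5↦2, 6↦5, 7↦4, 8↦10, 9↦1, 10↦10]  zeros at y ∈ ∅
  x = 4: [0↦9, 1↦8, 2↦3, 3↦5, 4↦3, 5↦8, 6↦9, 7↦6, 8↦10, 9↦10, 10↦6]  zeros at y ∈ ∅
  x = 5: [0↦5, 1↦2, 2↦6, 3↦6, 4↦2, 5↦5, 6↦4, 7↦10, 8↦1, 9↦10, 10↦4]  zeros at y ∈ ∅
  x = 6: [0↦3, 1↦9, 2↦0, 3↦9, 4↦3, 5↦4, 6↦1, 7↦5, 8↦5, 9↦1, 10↦4]  zeros at y ∈ {2}
  x = 7: [0↦3, 1↦7, 2↦7, 3↦3, 4↦6, 5↦5, 6↦0, 7↦2, 8↦0, 9↦5, 10↦6]  zeros at y ∈ {6, 8}
  x = 8: [0↦5, 1↦7, 2↦5, 3↦10, 4↦0, 5↦8, 6↦1, 7↦1, 8↦8, 9↦0, 10↦10]  zeros at y ∈ {4, 9}
  x = 9: [0↦9, 1↦9, 2↦5, 3↦8, 4↦7, 5↦2, 6↦4, 7↦2, 8↦7, 9↦8, 10↦5]  zeros at y ∈ ∅
  x = 10: [0↦4, 1↦2, 2↦7, 3↦8, 4↦5, 5↦9, 6↦9, 7↦5, 8↦8, 9↦7, 10↦2]  zeros at y ∈ ∅
Collecting zeros: affine points = {(0, 2), (0, 8), (1, 0), (1, 9), (2, 4), (6, 2), (7, 6), (7, 8), (8, 4), (8, 9)}.
Total count |C(F_11)_aff| = 10.


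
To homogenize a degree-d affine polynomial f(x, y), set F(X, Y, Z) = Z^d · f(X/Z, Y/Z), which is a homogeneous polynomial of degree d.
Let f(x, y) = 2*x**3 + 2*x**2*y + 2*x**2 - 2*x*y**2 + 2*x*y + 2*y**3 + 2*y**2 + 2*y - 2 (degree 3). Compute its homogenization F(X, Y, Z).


F(X, Y, Z) = 2*X**3 + 2*X**2*Y + 2*X**2*Z - 2*X*Y**2 + 2*X*Y*Z + 2*Y**3 + 2*Y**2*Z + 2*Y*Z**2 - 2*Z**3

deg(f) = 3.
Substitute x = X/Z, y = Y/Z into f, then multiply by Z^3.
  monomial 2·x^3·y^0 ↦ 2·X^3·Y^0·Z^0.
  monomial 2·x^2·y^1 ↦ 2·X^2·Y^1·Z^0.
  monomial 2·x^2·y^0 ↦ 2·X^2·Y^0·Z^1.
  monomial -2·x^1·y^2 ↦ -2·X^1·Y^2·Z^0.
  monomial 2·x^1·y^1 ↦ 2·X^1·Y^1·Z^1.
  monomial 2·x^0·y^3 ↦ 2·X^0·Y^3·Z^0.
  monomial 2·x^0·y^2 ↦ 2·X^0·Y^2·Z^1.
  monomial 2·x^0·y^1 ↦ 2·X^0·Y^1·Z^2.
  monomial -2·x^0·y^0 ↦ -2·X^0·Y^0·Z^3.
Collecting: F(X, Y, Z) = 2*X**3 + 2*X**2*Y + 2*X**2*Z - 2*X*Y**2 + 2*X*Y*Z + 2*Y**3 + 2*Y**2*Z + 2*Y*Z**2 - 2*Z**3.


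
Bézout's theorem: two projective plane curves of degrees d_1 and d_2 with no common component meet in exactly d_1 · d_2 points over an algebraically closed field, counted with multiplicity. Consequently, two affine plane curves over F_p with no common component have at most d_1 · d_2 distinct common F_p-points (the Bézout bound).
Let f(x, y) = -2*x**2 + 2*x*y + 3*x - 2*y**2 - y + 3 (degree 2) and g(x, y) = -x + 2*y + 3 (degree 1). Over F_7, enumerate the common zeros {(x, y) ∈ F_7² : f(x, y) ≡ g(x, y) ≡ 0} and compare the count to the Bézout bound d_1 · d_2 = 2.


Common zeros: {(0, 2), (4, 4)}; count = 2; Bézout bound = 2.

deg(f) = 2, deg(g) = 1, so Bézout bound = 2.
Scan x ∈ F_7. For each x, list the y ∈ F_7 with f(x, y) ≡ 0 and those with g(x, y) ≡ 0 (mod 7); the common zeros in that column are the intersection.
  x = 0: f ≡ 0 at y ∈ {1, 2}; g ≡ 0 at y ∈ {2}; common: {2}.
  x = 1: f ≡ 0 at y ∈ ∅; g ≡ 0 at y ∈ {6}; common: ∅.
  x = 2: f ≡ 0 at y ∈ ∅; g ≡ 0 at y ∈ {3}; common: ∅.
  x = 3: f ≡ 0 at y ∈ ∅; g ≡ 0 at y ∈ {0}; common: ∅.
  x = 4: f ≡ 0 at y ∈ {3, 4}; g ≡ 0 at y ∈ {4}; common: {4}.
  x = 5: f ≡ 0 at y ∈ {4}; g ≡ 0 at y ∈ {1}; common: ∅.
  x = 6: f ≡ 0 at y ∈ {1}; g ≡ 0 at y ∈ {5}; common: ∅.
Collecting: common zeros = {(0, 2), (4, 4)}, so the count is 2.
Comparison with the Bézout bound: 2 ≤ 2 = deg(f)·deg(g), as expected for curves with no common component (the bound is attained).


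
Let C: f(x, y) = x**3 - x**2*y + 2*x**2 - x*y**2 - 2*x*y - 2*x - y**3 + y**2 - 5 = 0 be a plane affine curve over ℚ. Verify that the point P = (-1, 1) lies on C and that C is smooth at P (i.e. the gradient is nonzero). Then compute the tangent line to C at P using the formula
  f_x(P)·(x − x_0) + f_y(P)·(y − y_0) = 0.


Tangent line at P: -4*x + 2*y - 6 = 0.

Step 1: f(-1, 1) = 0, so P lies on C.
Step 2: partial derivatives
  f_x(x, y) = 3*x**2 - 2*x*y + 4*x - y**2 - 2*y - 2, f_y(x, y) = -x**2 - 2*x*y - 2*x - 3*y**2 + 2*y.
  f_x(P) = -4, f_y(P) = 2 (gradient nonzero, so P is smooth).
Step 3: tangent line at P: -4·(x − -1) + 2·(y − 1) = 0.
Expanding: -4*x + 2*y - 6 = 0.


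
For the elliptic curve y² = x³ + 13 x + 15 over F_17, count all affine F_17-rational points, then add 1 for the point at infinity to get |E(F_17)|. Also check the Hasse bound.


Affine points = {(0, 7), (0, 10), (2, 7), (2, 10), (3, 8), (3, 9), (5, 1), (5, 16), (8, 6), (8, 11), (13, 1), (13, 16), (14, 0), (15, 7), (15, 10), (16, 1), (16, 16)}; affine count = 17; |E(F_17)| = 18.

Discriminant check: Δ ∝ 4a³ + 27b² = 4·13³ + 27·15² = 4·2197 + 27·225 ≡ 5 (mod 17). Nonzero ⇒ E is nonsingular.
For each x ∈ F_17, compute rhs = x³ + 13·x + 15 mod 17, then count y ∈ F_17 with y² ≡ rhs.
  x = 0: rhs = 15, matching y values: 7, 10 (2 points).
  x = 1: rhs = 12, matching y values: none (0 points).
  x = 2: rhs = 15, matching y values: 7, 10 (2 points).
  x = 3: rhs = 13, matching y values: 8, 9 (2 points).
  x = 4: rhs = 12, matching y values: none (0 points).
  x = 5: rhs = 1, matching y values: 1, 16 (2 points).
  x = 6: rhs = 3, matching y values: none (0 points).
  x = 7: rhs = 7, matching y values: none (0 points).
  x = 8: rhs = 2, matching y values: 6, 11 (2 points).
  x = 9: rhs = 11, matching y values: none (0 points).
  x = 10: rhs = 6, matching y values: none (0 points).
  x = 11: rhs = 10, matching y values: none (0 points).
  x = 12: rhs = 12, matching y values: none (0 points).
  x = 13: rhs = 1, matching y values: 1, 16 (2 points).
  x = 14: rhs = 0, matching y values: 0 (1 points).
  x = 15: rhs = 15, matching y values: 7, 10 (2 points).
  x = 16: rhs = 1, matching y values: 1, 16 (2 points).
Total affine count: 17.
Full point count |E(F_17)| = 17 + 1 = 18.
Hasse bound: |18 − (17+1)| = |0| = 0 ≤ 2√17 ≈ 8.2462 ✓.


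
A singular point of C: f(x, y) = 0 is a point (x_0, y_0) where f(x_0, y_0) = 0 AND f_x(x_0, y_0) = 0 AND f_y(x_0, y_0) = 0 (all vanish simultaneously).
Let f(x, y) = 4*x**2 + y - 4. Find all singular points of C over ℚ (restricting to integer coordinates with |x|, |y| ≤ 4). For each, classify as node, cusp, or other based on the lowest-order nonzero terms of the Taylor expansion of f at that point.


No singular points in the scanned grid; C is smooth there.

Compute partial derivatives:
  f_x = 8*x.
  f_y = 1.
f_y = 1 is a nonzero constant, so f_y never vanishes: no point (x, y) can satisfy f = f_x = f_y = 0. In particular no (x, y) ∈ {−4, ..., 4}² is singular; the curve is smooth.


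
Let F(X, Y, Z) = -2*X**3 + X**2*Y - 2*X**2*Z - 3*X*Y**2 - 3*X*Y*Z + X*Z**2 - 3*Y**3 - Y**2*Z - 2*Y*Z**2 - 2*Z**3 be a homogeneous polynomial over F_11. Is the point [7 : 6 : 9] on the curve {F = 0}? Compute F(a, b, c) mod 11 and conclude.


F(7,6,9) ≡ 7 (mod 11); P is NOT on the curve.

Evaluate F(7, 6, 9) term-by-term (mod 11).
  -2*X**3 ↦ -2·343·1·1 = -686
  X**2*Y ↦ 1·49·6·1 = 294
  -2*X**2*Z ↦ -2·49·1·9 = -882
  -3*X*Y**2 ↦ -3·7·36·1 = -756
  -3*X*Y*Z ↦ -3·7·6·9 = -1134
  X*Z**2 ↦ 1·7·1·81 = 567
  -3*Y**3 ↦ -3·1·216·1 = -648
  -Y**2*Z ↦ -1·1·36·9 = -324
  -2*Y*Z**2 ↦ -2·1·6·81 = -972
  -2*Z**3 ↦ -2·1·1·729 = -1458
Sum: F(7, 6, 9) = (-686) + (294) + (-882) + (-756) + (-1134) + (567) + (-648) + (-324) + (-972) + (-1458) = -5999.
Reducing mod 11: -5999 ≡ 7 (mod 11).
Since F(a, b, c) ≡ 7 ≠ 0 (mod 11), P does NOT lie on the curve.


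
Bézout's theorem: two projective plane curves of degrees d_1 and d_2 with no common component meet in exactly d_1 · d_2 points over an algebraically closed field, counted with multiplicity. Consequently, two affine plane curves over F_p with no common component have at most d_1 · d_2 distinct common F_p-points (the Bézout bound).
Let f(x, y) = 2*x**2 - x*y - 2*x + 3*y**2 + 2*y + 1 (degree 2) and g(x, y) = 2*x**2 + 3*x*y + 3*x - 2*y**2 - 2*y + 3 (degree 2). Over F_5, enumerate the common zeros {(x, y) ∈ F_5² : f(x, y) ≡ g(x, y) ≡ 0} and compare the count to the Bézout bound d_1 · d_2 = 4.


Common zeros: {(3, 1), (4, 4)}; count = 2; Bézout bound = 4.

deg(f) = 2, deg(g) = 2, so Bézout bound = 4.
Scan x ∈ F_5. For each x, list the y ∈ F_5 with f(x, y) ≡ 0 and those with g(x, y) ≡ 0 (mod 5); the common zeros in that column are the intersection.
  x = 0: f ≡ 0 at y ∈ ∅; g ≡ 0 at y ∈ ∅; common: ∅.
  x = 1: f ≡ 0 at y ∈ {1, 2}; g ≡ 0 at y ∈ {4}; common: ∅.
  x = 2: f ≡ 0 at y ∈ {0}; g ≡ 0 at y ∈ ∅; common: ∅.
  x = 3: f ≡ 0 at y ∈ {1}; g ≡ 0 at y ∈ {0, 1}; common: {1}.
  x = 4: f ≡ 0 at y ∈ {0, 4}; g ≡ 0 at y ∈ {1, 4}; common: {4}.
Collecting: common zeros = {(3, 1), (4, 4)}, so the count is 2.
Comparison with the Bézout bound: 2 ≤ 4 = deg(f)·deg(g), as expected for curves with no common component (the affine F_5-count falls short of the bound because intersections may lie at infinity, over extension fields, or carry multiplicity).


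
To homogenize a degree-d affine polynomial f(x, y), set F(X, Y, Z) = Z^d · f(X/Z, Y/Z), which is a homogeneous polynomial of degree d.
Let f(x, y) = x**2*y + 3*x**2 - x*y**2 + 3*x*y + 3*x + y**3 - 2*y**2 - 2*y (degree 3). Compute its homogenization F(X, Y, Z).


F(X, Y, Z) = X**2*Y + 3*X**2*Z - X*Y**2 + 3*X*Y*Z + 3*X*Z**2 + Y**3 - 2*Y**2*Z - 2*Y*Z**2

deg(f) = 3.
Substitute x = X/Z, y = Y/Z into f, then multiply by Z^3.
  monomial 1·x^2·y^1 ↦ 1·X^2·Y^1·Z^0.
  monomial 3·x^2·y^0 ↦ 3·X^2·Y^0·Z^1.
  monomial -1·x^1·y^2 ↦ -1·X^1·Y^2·Z^0.
  monomial 3·x^1·y^1 ↦ 3·X^1·Y^1·Z^1.
  monomial 3·x^1·y^0 ↦ 3·X^1·Y^0·Z^2.
  monomial 1·x^0·y^3 ↦ 1·X^0·Y^3·Z^0.
  monomial -2·x^0·y^2 ↦ -2·X^0·Y^2·Z^1.
  monomial -2·x^0·y^1 ↦ -2·X^0·Y^1·Z^2.
Collecting: F(X, Y, Z) = X**2*Y + 3*X**2*Z - X*Y**2 + 3*X*Y*Z + 3*X*Z**2 + Y**3 - 2*Y**2*Z - 2*Y*Z**2.


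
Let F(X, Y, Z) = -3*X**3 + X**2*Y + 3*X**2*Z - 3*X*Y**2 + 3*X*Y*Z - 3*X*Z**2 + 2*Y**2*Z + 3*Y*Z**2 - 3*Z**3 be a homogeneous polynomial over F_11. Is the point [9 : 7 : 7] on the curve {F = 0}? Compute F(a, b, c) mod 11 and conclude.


F(9,7,7) ≡ 5 (mod 11); P is NOT on the curve.

Evaluate F(9, 7, 7) term-by-term (mod 11).
  -3*X**3 ↦ -3·729·1·1 = -2187
  X**2*Y ↦ 1·81·7·1 = 567
  3*X**2*Z ↦ 3·81·1·7 = 1701
  -3*X*Y**2 ↦ -3·9·49·1 = -1323
  3*X*Y*Z ↦ 3·9·7·7 = 1323
  -3*X*Z**2 ↦ -3·9·1·49 = -1323
  2*Y**2*Z ↦ 2·1·49·7 = 686
  3*Y*Z**2 ↦ 3·1·7·49 = 1029
  -3*Z**3 ↦ -3·1·1·343 = -1029
Sum: F(9, 7, 7) = (-2187) + (567) + (1701) + (-1323) + (1323) + (-1323) + (686) + (1029) + (-1029) = -556.
Reducing mod 11: -556 ≡ 5 (mod 11).
Since F(a, b, c) ≡ 5 ≠ 0 (mod 11), P does NOT lie on the curve.


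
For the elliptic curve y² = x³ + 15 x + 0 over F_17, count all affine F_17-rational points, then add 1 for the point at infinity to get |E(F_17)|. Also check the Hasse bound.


Affine points = {(0, 0), (1, 4), (1, 13), (2, 2), (2, 15), (3, 2), (3, 15), (5, 8), (5, 9), (6, 0), (11, 0), (12, 2), (12, 15), (14, 8), (14, 9), (15, 8), (15, 9), (16, 1), (16, 16)}; affine count = 19; |E(F_17)| = 20.

Discriminant check: Δ ∝ 4a³ + 27b² = 4·15³ + 27·0² = 4·3375 + 27·0 ≡ 2 (mod 17). Nonzero ⇒ E is nonsingular.
For each x ∈ F_17, compute rhs = x³ + 15·x + 0 mod 17, then count y ∈ F_17 with y² ≡ rhs.
  x = 0: rhs = 0, matching y values: 0 (1 points).
  x = 1: rhs = 16, matching y values: 4, 13 (2 points).
  x = 2: rhs = 4, matching y values: 2, 15 (2 points).
  x = 3: rhs = 4, matching y values: 2, 15 (2 points).
  x = 4: rhs = 5, matching y values: none (0 points).
  x = 5: rhs = 13, matching y values: 8, 9 (2 points).
  x = 6: rhs = 0, matching y values: 0 (1 points).
  x = 7: rhs = 6, matching y values: none (0 points).
  x = 8: rhs = 3, matching y values: none (0 points).
  x = 9: rhs = 14, matching y values: none (0 points).
  x = 10: rhs = 11, matching y values: none (0 points).
  x = 11: rhs = 0, matching y values: 0 (1 points).
  x = 12: rhs = 4, matching y values: 2, 15 (2 points).
  x = 13: rhs = 12, matching y values: none (0 points).
  x = 14: rhs = 13, matching y values: 8, 9 (2 points).
  x = 15: rhs = 13, matching y values: 8, 9 (2 points).
  x = 16: rhs = 1, matching y values: 1, 16 (2 points).
Total affine count: 19.
Full point count |E(F_17)| = 19 + 1 = 20.
Hasse bound: |20 − (17+1)| = |2| = 2 ≤ 2√17 ≈ 8.2462 ✓.


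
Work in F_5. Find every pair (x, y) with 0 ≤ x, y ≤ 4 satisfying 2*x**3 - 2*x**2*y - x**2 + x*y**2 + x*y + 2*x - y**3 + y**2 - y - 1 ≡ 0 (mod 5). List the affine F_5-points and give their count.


Affine F_5-points: {(2, 0), (2, 1), (2, 2), (3, 0), (4, 3)}; count = 5.

For each of the 25 pairs (x, y) ∈ F_5², evaluate f(x, y) mod 5. Record the zeros.
  x = 0: [0↦4, 1↦3, 2↦3, 3↦3, 4↦2]  zeros at y ∈ ∅
  x = 1: [0↦2, 1↦1, 2↦3, 3↦2, 4↦2]  zeros at y ∈ ∅
  x = 2: [0↦0, 1↦0, 2↦0, 3↦4, 4↦1]  zeros at y ∈ {0, 1, 2}
  x = 3: [0↦0, 1↦2, 2↦1, 3↦1, 4↦1]  zeros at y ∈ {0}
  x = 4: [0↦4, 1↦4, 2↦3, 3↦0, 4↦4]  zeros at y ∈ {3}
Collecting zeros: affine points = {(2, 0), (2, 1), (2, 2), (3, 0), (4, 3)}.
Total count |C(F_5)_aff| = 5.


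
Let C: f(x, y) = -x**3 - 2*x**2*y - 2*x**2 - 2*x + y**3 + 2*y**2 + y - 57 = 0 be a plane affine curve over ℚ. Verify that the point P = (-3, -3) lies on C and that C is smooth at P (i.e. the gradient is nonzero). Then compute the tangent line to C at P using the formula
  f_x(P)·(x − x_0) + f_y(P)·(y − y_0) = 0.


Tangent line at P: -53*x - 2*y - 165 = 0.

Step 1: f(-3, -3) = 0, so P lies on C.
Step 2: partial derivatives
  f_x(x, y) = -3*x**2 - 4*x*y - 4*x - 2, f_y(x, y) = -2*x**2 + 3*y**2 + 4*y + 1.
  f_x(P) = -53, f_y(P) = -2 (gradient nonzero, so P is smooth).
Step 3: tangent line at P: -53·(x − -3) + -2·(y − -3) = 0.
Expanding: -53*x - 2*y - 165 = 0.


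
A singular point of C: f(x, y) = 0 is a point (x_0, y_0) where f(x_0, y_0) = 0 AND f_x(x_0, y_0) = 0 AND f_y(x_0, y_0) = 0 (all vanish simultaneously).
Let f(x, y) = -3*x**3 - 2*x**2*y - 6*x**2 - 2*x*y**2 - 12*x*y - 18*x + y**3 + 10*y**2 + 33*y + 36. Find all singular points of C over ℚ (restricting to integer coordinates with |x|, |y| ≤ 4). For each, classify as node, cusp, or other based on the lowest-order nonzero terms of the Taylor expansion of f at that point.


Singular points: {(0, -3)}; classification: cusp.

Compute partial derivatives:
  f_x = -9*x**2 - 4*x*y - 12*x - 2*y**2 - 12*y - 18.
  f_y = -2*x**2 - 4*x*y - 12*x + 3*y**2 + 20*y + 33.
Scan x_0 ∈ {−4, ..., 4}. For each x_0, f_y(x_0, y) is a polynomial in y; find its integer roots y ∈ {−4, ..., 4}, then test f_x and f at those candidates.
  x = -4: f_y(-4, y) = 3*y**2 + 36*y + 49; no integer root y with |y| ≤ 4.
  x = -3: f_y(-3, y) = 3*y**2 + 32*y + 51; no integer root y with |y| ≤ 4.
  x = -2: f_y(-2, y) = 3*y**2 + 28*y + 49; no integer root y with |y| ≤ 4.
  x = -1: f_y(-1, y) = 3*y**2 + 24*y + 43; no integer root y with |y| ≤ 4.
  x = 0: f_y(0, y) = 3*y**2 + 20*y + 33; vanishes at y ∈ {-3}. (0, -3): f_x = 0, f = 0 — SINGULAR.
  x = 1: f_y(1, y) = 3*y**2 + 16*y + 19; no integer root y with |y| ≤ 4.
  x = 2: f_y(2, y) = 3*y**2 + 12*y + 1; no integer root y with |y| ≤ 4.
  x = 3: f_y(3, y) = 3*y**2 + 8*y - 21; no integer root y with |y| ≤ 4.
  x = 4: f_y(4, y) = 3*y**2 + 4*y - 47; no integer root y with |y| ≤ 4.
Only singular point on the grid: (0, -3).
Classify: substitute x = 0 + u, y = -3 + v and expand: f = -3*u**3 - 2*u**2*v - 2*u*v**2 + v**3 + v**2.
No constant or linear terms (consistent with a singular point). Quadratic part: v**2. Cubic part: -3*u**3 - 2*u**2*v - 2*u*v**2 + v**3.
The quadratic part v**2 is a perfect square, so there is a single (double) tangent line v = 0, i.e. y = -3. Restricting the cubic part to that line (v = 0) leaves -3*u**3 ≠ 0, so f is not divisible by v and the branch is v² ≈ 3*u**3 to lowest order — this is a cusp.
Classification: cusp.


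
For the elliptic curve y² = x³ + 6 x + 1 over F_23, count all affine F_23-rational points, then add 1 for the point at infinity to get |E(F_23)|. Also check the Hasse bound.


Affine points = {(0, 1), (0, 22), (1, 10), (1, 13), (3, 0), (5, 8), (5, 15), (6, 0), (7, 8), (7, 15), (8, 3), (8, 20), (9, 5), (9, 18), (10, 7), (10, 16), (11, 8), (11, 15), (14, 0), (15, 4), (15, 19), (17, 5), (17, 18), (20, 5), (20, 18), (21, 2), (21, 21)}; affine count = 27; |E(F_23)| = 28.

Discriminant check: Δ ∝ 4a³ + 27b² = 4·6³ + 27·1² = 4·216 + 27·1 ≡ 17 (mod 23). Nonzero ⇒ E is nonsingular.
For each x ∈ F_23, compute rhs = x³ + 6·x + 1 mod 23, then count y ∈ F_23 with y² ≡ rhs.
  x = 0: rhs = 1, matching y values: 1, 22 (2 points).
  x = 1: rhs = 8, matching y values: 10, 13 (2 points).
  x = 2: rhs = 21, matching y values: none (0 points).
  x = 3: rhs = 0, matching y values: 0 (1 points).
  x = 4: rhs = 20, matching y values: none (0 points).
  x = 5: rhs = 18, matching y values: 8, 15 (2 points).
  x = 6: rhs = 0, matching y values: 0 (1 points).
  x = 7: rhs = 18, matching y values: 8, 15 (2 points).
  x = 8: rhs = 9, matching y values: 3, 20 (2 points).
  x = 9: rhs = 2, matching y values: 5, 18 (2 points).
  x = 10: rhs = 3, matching y values: 7, 16 (2 points).
  x = 11: rhs = 18, matching y values: 8, 15 (2 points).
  x = 12: rhs = 7, matching y values: none (0 points).
  x = 13: rhs = 22, matching y values: none (0 points).
  x = 14: rhs = 0, matching y values: 0 (1 points).
  x = 15: rhs = 16, matching y values: 4, 19 (2 points).
  x = 16: rhs = 7, matching y values: none (0 points).
  x = 17: rhs = 2, matching y values: 5, 18 (2 points).
  x = 18: rhs = 7, matching y values: none (0 points).
  x = 19: rhs = 5, matching y values: none (0 points).
  x = 20: rhs = 2, matching y values: 5, 18 (2 points).
  x = 21: rhs = 4, matching y values: 2, 21 (2 points).
  x = 22: rhs = 17, matching y values: none (0 points).
Total affine count: 27.
Full point count |E(F_23)| = 27 + 1 = 28.
Hasse bound: |28 − (23+1)| = |4| = 4 ≤ 2√23 ≈ 9.5917 ✓.


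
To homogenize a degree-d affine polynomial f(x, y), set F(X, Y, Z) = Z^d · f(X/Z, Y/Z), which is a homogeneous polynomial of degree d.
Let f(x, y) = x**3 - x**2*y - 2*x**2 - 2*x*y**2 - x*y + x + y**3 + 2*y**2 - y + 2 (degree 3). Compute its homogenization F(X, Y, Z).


F(X, Y, Z) = X**3 - X**2*Y - 2*X**2*Z - 2*X*Y**2 - X*Y*Z + X*Z**2 + Y**3 + 2*Y**2*Z - Y*Z**2 + 2*Z**3

deg(f) = 3.
Substitute x = X/Z, y = Y/Z into f, then multiply by Z^3.
  monomial 1·x^3·y^0 ↦ 1·X^3·Y^0·Z^0.
  monomial -1·x^2·y^1 ↦ -1·X^2·Y^1·Z^0.
  monomial -2·x^2·y^0 ↦ -2·X^2·Y^0·Z^1.
  monomial -2·x^1·y^2 ↦ -2·X^1·Y^2·Z^0.
  monomial -1·x^1·y^1 ↦ -1·X^1·Y^1·Z^1.
  monomial 1·x^1·y^0 ↦ 1·X^1·Y^0·Z^2.
  monomial 1·x^0·y^3 ↦ 1·X^0·Y^3·Z^0.
  monomial 2·x^0·y^2 ↦ 2·X^0·Y^2·Z^1.
  monomial -1·x^0·y^1 ↦ -1·X^0·Y^1·Z^2.
  monomial 2·x^0·y^0 ↦ 2·X^0·Y^0·Z^3.
Collecting: F(X, Y, Z) = X**3 - X**2*Y - 2*X**2*Z - 2*X*Y**2 - X*Y*Z + X*Z**2 + Y**3 + 2*Y**2*Z - Y*Z**2 + 2*Z**3.


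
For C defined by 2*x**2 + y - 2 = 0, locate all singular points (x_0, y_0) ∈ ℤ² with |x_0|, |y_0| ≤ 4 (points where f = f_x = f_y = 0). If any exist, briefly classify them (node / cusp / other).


No singular points in the scanned grid; C is smooth there.

Compute partial derivatives:
  f_x = 4*x.
  f_y = 1.
f_y = 1 is a nonzero constant, so f_y never vanishes: no point (x, y) can satisfy f = f_x = f_y = 0. In particular no (x, y) ∈ {−4, ..., 4}² is singular; the curve is smooth.


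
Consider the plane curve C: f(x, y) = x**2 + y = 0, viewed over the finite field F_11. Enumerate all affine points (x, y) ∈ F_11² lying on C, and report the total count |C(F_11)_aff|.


Affine F_11-points: {(0, 0), (1, 10), (2, 7), (3, 2), (4, 6), (5, 8), (6, 8), (7, 6), (8, 2), (9, 7), (10, 10)}; count = 11.

For each of the 121 pairs (x, y) ∈ F_11², evaluate f(x, y) mod 11. Record the zeros.
  x = 0: [0↦0, 1↦1, 2↦2, 3↦3, 4↦4, 5↦5, 6↦6, 7↦7, 8↦8, 9↦9, 10↦10]  zeros at y ∈ {0}
  x = 1: [0↦1, 1↦2, 2↦3, 3↦4, 4↦5, 5↦6, 6↦7, 7↦8, 8↦9, 9↦10, 10↦0]  zeros at y ∈ {10}
  x = 2: [0↦4, 1↦5, 2↦6, 3↦7, 4↦8, 5↦9, 6↦10, 7↦0, 8↦1, 9↦2, 10↦3]  zeros at y ∈ {7}
  x = 3: [0↦9, 1↦10, 2↦0, 3↦1, 4↦2, 5↦3, 6↦4, 7↦5, 8↦6, 9↦7, 10↦8]  zeros at y ∈ {2}
  x = 4: [0↦5, 1↦6, 2↦7, 3↦8, 4↦9, 5↦10, 6↦0, 7↦1, 8↦2, 9↦3, 10↦4]  zeros at y ∈ {6}
  x = 5: [0↦3, 1↦4, 2↦5, 3↦6, 4↦7, 5↦8, 6↦9, 7↦10, 8↦0, 9↦1, 10↦2]  zeros at y ∈ {8}
  x = 6: [0↦3, 1↦4, 2↦5, 3↦6, 4↦7, 5↦8, 6↦9, 7↦10, 8↦0, 9↦1, 10↦2]  zeros at y ∈ {8}
  x = 7: [0↦5, 1↦6, 2↦7, 3↦8, 4↦9, 5↦10, 6↦0, 7↦1, 8↦2, 9↦3, 10↦4]  zeros at y ∈ {6}
  x = 8: [0↦9, 1↦10, 2↦0, 3↦1, 4↦2, 5↦3, 6↦4, 7↦5, 8↦6, 9↦7, 10↦8]  zeros at y ∈ {2}
  x = 9: [0↦4, 1↦5, 2↦6, 3↦7, 4↦8, 5↦9, 6↦10, 7↦0, 8↦1, 9↦2, 10↦3]  zeros at y ∈ {7}
  x = 10: [0↦1, 1↦2, 2↦3, 3↦4, 4↦5, 5↦6, 6↦7, 7↦8, 8↦9, 9↦10, 10↦0]  zeros at y ∈ {10}
Collecting zeros: affine points = {(0, 0), (1, 10), (2, 7), (3, 2), (4, 6), (5, 8), (6, 8), (7, 6), (8, 2), (9, 7), (10, 10)}.
Total count |C(F_11)_aff| = 11.


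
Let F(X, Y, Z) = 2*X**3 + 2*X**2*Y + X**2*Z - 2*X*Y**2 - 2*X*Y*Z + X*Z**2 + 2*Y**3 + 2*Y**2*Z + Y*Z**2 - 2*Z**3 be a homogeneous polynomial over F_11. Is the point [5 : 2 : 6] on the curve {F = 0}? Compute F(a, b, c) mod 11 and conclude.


F(5,2,6) ≡ 4 (mod 11); P is NOT on the curve.

Evaluate F(5, 2, 6) term-by-term (mod 11).
  2*X**3 ↦ 2·125·1·1 = 250
  2*X**2*Y ↦ 2·25·2·1 = 100
  X**2*Z ↦ 1·25·1·6 = 150
  -2*X*Y**2 ↦ -2·5·4·1 = -40
  -2*X*Y*Z ↦ -2·5·2·6 = -120
  X*Z**2 ↦ 1·5·1·36 = 180
  2*Y**3 ↦ 2·1·8·1 = 16
  2*Y**2*Z ↦ 2·1·4·6 = 48
  Y*Z**2 ↦ 1·1·2·36 = 72
  -2*Z**3 ↦ -2·1·1·216 = -432
Sum: F(5, 2, 6) = (250) + (100) + (150) + (-40) + (-120) + (180) + (16) + (48) + (72) + (-432) = 224.
Reducing mod 11: 224 ≡ 4 (mod 11).
Since F(a, b, c) ≡ 4 ≠ 0 (mod 11), P does NOT lie on the curve.


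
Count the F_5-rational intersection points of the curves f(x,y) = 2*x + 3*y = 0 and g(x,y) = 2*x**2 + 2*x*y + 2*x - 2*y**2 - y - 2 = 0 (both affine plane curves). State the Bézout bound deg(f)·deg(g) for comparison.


Common zeros: ∅; count = 0; Bézout bound = 2.

deg(f) = 1, deg(g) = 2, so Bézout bound = 2.
Scan x ∈ F_5. For each x, list the y ∈ F_5 with f(x, y) ≡ 0 and those with g(x, y) ≡ 0 (mod 5); the common zeros in that column are the intersection.
  x = 0: f ≡ 0 at y ∈ {0}; g ≡ 0 at y ∈ {1}; common: ∅.
  x = 1: f ≡ 0 at y ∈ {1}; g ≡ 0 at y ∈ ∅; common: ∅.
  x = 2: f ≡ 0 at y ∈ {2}; g ≡ 0 at y ∈ {0, 4}; common: ∅.
  x = 3: f ≡ 0 at y ∈ {3}; g ≡ 0 at y ∈ {1, 4}; common: ∅.
  x = 4: f ≡ 0 at y ∈ {4}; g ≡ 0 at y ∈ ∅; common: ∅.
Collecting: common zeros = ∅, so the count is 0.
Comparison with the Bézout bound: 0 ≤ 2 = deg(f)·deg(g), as expected for curves with no common component (the affine F_5-count falls short of the bound because intersections may lie at infinity, over extension fields, or carry multiplicity).


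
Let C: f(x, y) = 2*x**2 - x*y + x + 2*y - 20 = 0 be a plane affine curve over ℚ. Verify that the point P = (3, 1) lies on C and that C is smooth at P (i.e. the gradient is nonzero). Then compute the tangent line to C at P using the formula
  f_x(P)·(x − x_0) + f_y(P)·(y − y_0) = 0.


Tangent line at P: 12*x - y - 35 = 0.

Step 1: f(3, 1) = 0, so P lies on C.
Step 2: partial derivatives
  f_x(x, y) = 4*x - y + 1, f_y(x, y) = 2 - x.
  f_x(P) = 12, f_y(P) = -1 (gradient nonzero, so P is smooth).
Step 3: tangent line at P: 12·(x − 3) + -1·(y − 1) = 0.
Expanding: 12*x - y - 35 = 0.


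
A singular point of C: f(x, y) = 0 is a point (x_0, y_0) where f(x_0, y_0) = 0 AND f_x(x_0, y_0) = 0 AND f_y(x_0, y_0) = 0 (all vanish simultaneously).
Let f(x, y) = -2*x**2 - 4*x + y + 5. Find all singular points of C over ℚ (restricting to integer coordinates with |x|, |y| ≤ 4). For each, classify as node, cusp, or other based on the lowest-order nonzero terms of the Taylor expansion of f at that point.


No singular points in the scanned grid; C is smooth there.

Compute partial derivatives:
  f_x = -4*x - 4.
  f_y = 1.
f_y = 1 is a nonzero constant, so f_y never vanishes: no point (x, y) can satisfy f = f_x = f_y = 0. In particular no (x, y) ∈ {−4, ..., 4}² is singular; the curve is smooth.


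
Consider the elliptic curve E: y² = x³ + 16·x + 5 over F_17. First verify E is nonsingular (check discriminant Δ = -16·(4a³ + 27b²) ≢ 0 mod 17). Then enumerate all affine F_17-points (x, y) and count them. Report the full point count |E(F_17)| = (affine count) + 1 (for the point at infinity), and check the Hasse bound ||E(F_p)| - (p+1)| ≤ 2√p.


Affine points = {(7, 1), (7, 16), (8, 4), (8, 13), (10, 3), (10, 14), (11, 4), (11, 13), (12, 2), (12, 15), (13, 8), (13, 9), (14, 7), (14, 10), (15, 4), (15, 13)}; affine count = 16; |E(F_17)| = 17.

Discriminant check: Δ ∝ 4a³ + 27b² = 4·16³ + 27·5² = 4·4096 + 27·25 ≡ 8 (mod 17). Nonzero ⇒ E is nonsingular.
For each x ∈ F_17, compute rhs = x³ + 16·x + 5 mod 17, then count y ∈ F_17 with y² ≡ rhs.
  x = 0: rhs = 5, matching y values: none (0 points).
  x = 1: rhs = 5, matching y values: none (0 points).
  x = 2: rhs = 11, matching y values: none (0 points).
  x = 3: rhs = 12, matching y values: none (0 points).
  x = 4: rhs = 14, matching y values: none (0 points).
  x = 5: rhs = 6, matching y values: none (0 points).
  x = 6: rhs = 11, matching y values: none (0 points).
  x = 7: rhs = 1, matching y values: 1, 16 (2 points).
  x = 8: rhs = 16, matching y values: 4, 13 (2 points).
  x = 9: rhs = 11, matching y values: none (0 points).
  x = 10: rhs = 9, matching y values: 3, 14 (2 points).
  x = 11: rhs = 16, matching y values: 4, 13 (2 points).
  x = 12: rhs = 4, matching y values: 2, 15 (2 points).
  x = 13: rhs = 13, matching y values: 8, 9 (2 points).
  x = 14: rhs = 15, matching y values: 7, 10 (2 points).
  x = 15: rhs = 16, matching y values: 4, 13 (2 points).
  x = 16: rhs = 5, matching y values: none (0 points).
Total affine count: 16.
Full point count |E(F_17)| = 16 + 1 = 17.
Hasse bound: |17 − (17+1)| = |-1| = 1 ≤ 2√17 ≈ 8.2462 ✓.
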